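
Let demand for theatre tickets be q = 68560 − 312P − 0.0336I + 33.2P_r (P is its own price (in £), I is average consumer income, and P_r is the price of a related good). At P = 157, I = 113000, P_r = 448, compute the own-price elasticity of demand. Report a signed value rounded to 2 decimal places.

At the given values, q = 68560 − 312(157) − 0.0336(113000) + 33.2(448) = 30652.8.
∂q/∂P = −312.
E = (-312) × (157/30652.8) = -1.5980…

-1.60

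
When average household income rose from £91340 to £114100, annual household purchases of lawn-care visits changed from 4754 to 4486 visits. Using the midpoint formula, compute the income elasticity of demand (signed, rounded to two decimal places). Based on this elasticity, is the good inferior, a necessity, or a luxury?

-0.26; inferior

%ΔQ = (4486 − 4754)/[( 4754 + 4486)/2] = -268/4620 = -0.058008…
%ΔIncome = (114100 − 91340)/[( 91340 + 114100)/2] = 22760/102720 = 0.221573…
E_income = (-268/4620) / (22760/102720) = -0.2618…
E_income < 0 ⇒ inferior good.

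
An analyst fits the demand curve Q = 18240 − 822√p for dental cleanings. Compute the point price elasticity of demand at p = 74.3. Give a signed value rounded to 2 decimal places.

dQ/dp = −822/(2√p) = -47.6812. At p = 74.3, Q = 11154.6.
Ed = (dQ/dp)·(p/Q) = (-47.6812) × (74.3/11154.6) = -0.3176…

-0.32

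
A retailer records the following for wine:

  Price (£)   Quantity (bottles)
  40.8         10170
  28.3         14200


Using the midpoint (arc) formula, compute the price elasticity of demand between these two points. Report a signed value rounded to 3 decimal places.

-0.914

%ΔQ = (14200 − 10170) / [(10170 + 14200)/2] = 4030/12185 = 0.330734…
%ΔP = (28.3 − 40.8) / [(40.8 + 28.3)/2] = -12.5/34.55 = -0.361794…
Arc Ed = %ΔQ / %ΔP = (4030/12185) / (-12.5/34.55) = -0.91415…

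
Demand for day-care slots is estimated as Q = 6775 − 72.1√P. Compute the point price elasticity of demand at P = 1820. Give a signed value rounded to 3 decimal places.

dQ/dP = −72.1/(2√P) = -0.845025. At P = 1820, Q = 3699.11.
Ed = (dQ/dP)·(P/Q) = (-0.845025) × (1820/3699.11) = -0.41576…

-0.416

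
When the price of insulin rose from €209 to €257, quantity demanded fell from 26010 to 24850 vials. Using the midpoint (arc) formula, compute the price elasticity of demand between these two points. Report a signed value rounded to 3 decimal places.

%ΔQ = (24850 − 26010) / [(26010 + 24850)/2] = -1160/25430 = -0.045615…
%ΔP = (257 − 209) / [(209 + 257)/2] = 48/233 = 0.206008…
Arc Ed = %ΔQ / %ΔP = (-1160/25430) / (48/233) = -0.22142…

-0.221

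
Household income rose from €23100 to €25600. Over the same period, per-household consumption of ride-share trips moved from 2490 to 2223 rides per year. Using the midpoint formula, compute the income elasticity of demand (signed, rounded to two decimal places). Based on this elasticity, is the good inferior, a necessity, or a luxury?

%ΔQ = (2223 − 2490)/[( 2490 + 2223)/2] = -267/2356.5 = -0.113303…
%ΔIncome = (25600 − 23100)/[( 23100 + 25600)/2] = 2500/24350 = 0.102669…
E_income = (-267/2356.5) / (2500/24350) = -1.1035…
E_income < 0 ⇒ inferior good.

-1.10; inferior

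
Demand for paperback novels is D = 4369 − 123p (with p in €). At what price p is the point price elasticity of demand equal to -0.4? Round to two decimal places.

Ed = −123p/(4369 − 123p). Set this equal to -0.4:
123p = 0.4·(4369 − 123p) ⇒ 123p(1 + 0.4) = 0.4·4369
p = 0.4·4369 / (123·1.4) = 10.1486…

10.15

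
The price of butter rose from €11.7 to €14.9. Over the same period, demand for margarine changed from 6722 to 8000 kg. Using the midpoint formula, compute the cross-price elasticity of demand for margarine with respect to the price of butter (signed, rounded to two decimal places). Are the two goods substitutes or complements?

0.72; substitutes

%ΔQ_{margarine} = (8000 − 6722)/avg = 1278/7361 = 0.173617…
%ΔP_{butter} = (14.9 − 11.7)/avg = 3.2/13.3 = 0.240601…
E_cross = (1278/7361) / (3.2/13.3) = 0.7215…
E_cross > 0 ⇒ the goods are substitutes.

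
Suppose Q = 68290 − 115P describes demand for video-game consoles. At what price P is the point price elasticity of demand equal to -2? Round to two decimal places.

395.88

Ed = −115P/(68290 − 115P). Set this equal to -2:
115P = 2·(68290 − 115P) ⇒ 115P(1 + 2) = 2·68290
P = 2·68290 / (115·3) = 395.8840…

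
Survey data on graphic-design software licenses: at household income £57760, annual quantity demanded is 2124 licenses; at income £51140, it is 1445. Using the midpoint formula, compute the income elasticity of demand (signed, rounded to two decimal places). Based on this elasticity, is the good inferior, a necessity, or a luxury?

%ΔQ = (1445 − 2124)/[( 2124 + 1445)/2] = -679/1784.5 = -0.380498…
%ΔIncome = (51140 − 57760)/[( 57760 + 51140)/2] = -6620/54450 = -0.121579…
E_income = (-679/1784.5) / (-6620/54450) = 3.1296…
E_income > 1 ⇒ normal good, luxury.

3.13; luxury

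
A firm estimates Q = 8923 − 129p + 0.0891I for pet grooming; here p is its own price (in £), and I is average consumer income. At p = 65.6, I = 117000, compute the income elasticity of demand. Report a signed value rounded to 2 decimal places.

0.96

At the given values, Q = 8923 − 129(65.6) + 0.0891(117000) = 10885.3.
∂Q/∂I = 0.0891.
E = (0.0891) × (117000/10885.3) = 0.9576…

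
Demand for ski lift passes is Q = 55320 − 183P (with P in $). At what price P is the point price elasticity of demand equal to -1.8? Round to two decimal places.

Ed = −183P/(55320 − 183P). Set this equal to -1.8:
183P = 1.8·(55320 − 183P) ⇒ 183P(1 + 1.8) = 1.8·55320
P = 1.8·55320 / (183·2.8) = 194.3325…

194.33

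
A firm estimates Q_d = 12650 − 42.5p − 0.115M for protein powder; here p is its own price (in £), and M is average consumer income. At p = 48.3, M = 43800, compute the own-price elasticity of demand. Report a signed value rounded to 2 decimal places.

At the given values, Q_d = 12650 − 42.5(48.3) − 0.115(43800) = 5560.25.
∂Q_d/∂p = −42.5.
E = (-42.5) × (48.3/5560.25) = -0.3691…

-0.37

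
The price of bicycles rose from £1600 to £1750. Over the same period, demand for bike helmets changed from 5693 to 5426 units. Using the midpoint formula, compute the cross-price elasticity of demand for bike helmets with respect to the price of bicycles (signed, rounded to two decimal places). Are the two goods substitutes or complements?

%ΔQ_{bike helmets} = (5426 − 5693)/avg = -267/5559.5 = -0.048025…
%ΔP_{bicycles} = (1750 − 1600)/avg = 150/1675 = 0.089552…
E_cross = (-267/5559.5) / (150/1675) = -0.5362…
E_cross < 0 ⇒ the goods are complements.

-0.54; complements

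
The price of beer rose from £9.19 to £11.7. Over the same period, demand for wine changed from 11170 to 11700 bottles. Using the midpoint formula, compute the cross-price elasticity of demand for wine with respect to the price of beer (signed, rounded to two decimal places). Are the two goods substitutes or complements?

%ΔQ_{wine} = (11700 − 11170)/avg = 530/11435 = 0.046348…
%ΔP_{beer} = (11.7 − 9.19)/avg = 2.51/10.445 = 0.240306…
E_cross = (530/11435) / (2.51/10.445) = 0.1928…
E_cross > 0 ⇒ the goods are substitutes.

0.19; substitutes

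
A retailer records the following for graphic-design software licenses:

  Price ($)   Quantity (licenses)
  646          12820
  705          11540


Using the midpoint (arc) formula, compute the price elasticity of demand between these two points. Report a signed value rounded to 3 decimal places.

%ΔQ = (11540 − 12820) / [(12820 + 11540)/2] = -1280/12180 = -0.105090…
%ΔP = (705 − 646) / [(646 + 705)/2] = 59/675.5 = 0.087342…
Arc Ed = %ΔQ / %ΔP = (-1280/12180) / (59/675.5) = -1.20319…

-1.203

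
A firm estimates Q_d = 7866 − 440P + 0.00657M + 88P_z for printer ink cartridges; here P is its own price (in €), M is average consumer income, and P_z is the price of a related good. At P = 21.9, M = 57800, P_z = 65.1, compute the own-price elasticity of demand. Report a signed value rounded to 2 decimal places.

-2.22

At the given values, Q_d = 7866 − 440(21.9) + 0.00657(57800) + 88(65.1) = 4338.546.
∂Q_d/∂P = −440.
E = (-440) × (21.9/4338.546) = -2.2210…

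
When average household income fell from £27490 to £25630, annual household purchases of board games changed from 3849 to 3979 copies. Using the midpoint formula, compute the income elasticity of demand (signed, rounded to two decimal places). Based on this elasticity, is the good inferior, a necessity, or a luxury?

-0.47; inferior

%ΔQ = (3979 − 3849)/[( 3849 + 3979)/2] = 130/3914 = 0.033214…
%ΔIncome = (25630 − 27490)/[( 27490 + 25630)/2] = -1860/26560 = -0.070030…
E_income = (130/3914) / (-1860/26560) = -0.4742…
E_income < 0 ⇒ inferior good.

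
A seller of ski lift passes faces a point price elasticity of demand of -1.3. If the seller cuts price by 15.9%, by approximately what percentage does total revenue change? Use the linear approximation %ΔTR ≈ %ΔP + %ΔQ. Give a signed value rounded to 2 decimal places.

%ΔQ ≈ Ed × %ΔP = (-1.3) × (-15.9%) = +20.6700%
%ΔTR ≈ %ΔP + %ΔQ = (-15.9%) + (+20.6700%) = +4.7700%

+4.77%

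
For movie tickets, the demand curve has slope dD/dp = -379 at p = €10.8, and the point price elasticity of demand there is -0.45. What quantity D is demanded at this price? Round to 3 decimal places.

Ed = (dD/dp)·(p/D) ⇒ D = (dD/dp)·p/Ed = (-379)·10.8/(-0.45) = 9096

9096.000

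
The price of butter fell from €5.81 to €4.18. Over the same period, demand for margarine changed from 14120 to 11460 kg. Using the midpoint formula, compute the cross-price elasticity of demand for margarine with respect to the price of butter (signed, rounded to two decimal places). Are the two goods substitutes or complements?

%ΔQ_{margarine} = (11460 − 14120)/avg = -2660/12790 = -0.207974…
%ΔP_{butter} = (4.18 − 5.81)/avg = -1.63/4.995 = -0.326326…
E_cross = (-2660/12790) / (-1.63/4.995) = 0.6373…
E_cross > 0 ⇒ the goods are substitutes.

0.64; substitutes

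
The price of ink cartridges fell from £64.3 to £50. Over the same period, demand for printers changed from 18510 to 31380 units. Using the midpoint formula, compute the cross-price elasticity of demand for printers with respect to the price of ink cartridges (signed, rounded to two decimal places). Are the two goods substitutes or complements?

%ΔQ_{printers} = (31380 − 18510)/avg = 12870/24945 = 0.515935…
%ΔP_{ink cartridges} = (50 − 64.3)/avg = -14.3/57.15 = -0.250218…
E_cross = (12870/24945) / (-14.3/57.15) = -2.0619…
E_cross < 0 ⇒ the goods are complements.

-2.06; complements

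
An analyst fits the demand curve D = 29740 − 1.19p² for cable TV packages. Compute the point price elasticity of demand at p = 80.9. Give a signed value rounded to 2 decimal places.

-0.71

dD/dp = −2·1.19·p = -192.542. At p = 80.9, D = 21951.6761.
Ed = (dD/dp)·(p/D) = (-192.542) × (80.9/21951.6761) = -0.7095…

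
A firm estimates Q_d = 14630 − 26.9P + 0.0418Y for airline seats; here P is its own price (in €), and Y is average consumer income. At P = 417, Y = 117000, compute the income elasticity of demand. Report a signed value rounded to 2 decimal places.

0.59

At the given values, Q_d = 14630 − 26.9(417) + 0.0418(117000) = 8303.3.
∂Q_d/∂Y = 0.0418.
E = (0.0418) × (117000/8303.3) = 0.5889…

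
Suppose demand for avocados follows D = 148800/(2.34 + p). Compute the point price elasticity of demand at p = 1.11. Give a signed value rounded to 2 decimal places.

-0.32

dD/dp = −148800/(2.34 + p)² = -12501.6. At p = 1.11, D = 43130.4.
Ed = (dD/dp)·(p/D) = (-12501.6) × (1.11/43130.4) = -0.3217…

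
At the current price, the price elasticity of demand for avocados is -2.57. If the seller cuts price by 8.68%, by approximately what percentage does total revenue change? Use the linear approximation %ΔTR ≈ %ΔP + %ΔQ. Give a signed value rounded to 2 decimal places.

%ΔQ ≈ Ed × %ΔP = (-2.57) × (-8.68%) = +22.3076%
%ΔTR ≈ %ΔP + %ΔQ = (-8.68%) + (+22.3076%) = +13.6276%

+13.63%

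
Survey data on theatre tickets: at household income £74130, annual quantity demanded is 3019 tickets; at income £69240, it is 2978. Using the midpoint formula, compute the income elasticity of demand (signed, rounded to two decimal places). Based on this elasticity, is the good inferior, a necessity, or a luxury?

%ΔQ = (2978 − 3019)/[( 3019 + 2978)/2] = -41/2998.5 = -0.013673…
%ΔIncome = (69240 − 74130)/[( 74130 + 69240)/2] = -4890/71685 = -0.068215…
E_income = (-41/2998.5) / (-4890/71685) = 0.2004…
0 < E_income < 1 ⇒ normal good, necessity.

0.20; necessity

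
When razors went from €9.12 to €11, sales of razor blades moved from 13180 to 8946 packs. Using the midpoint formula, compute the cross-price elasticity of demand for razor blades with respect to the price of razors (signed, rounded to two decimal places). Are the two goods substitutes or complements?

-2.05; complements

%ΔQ_{razor blades} = (8946 − 13180)/avg = -4234/11063 = -0.382717…
%ΔP_{razors} = (11 − 9.12)/avg = 1.88/10.06 = 0.186878…
E_cross = (-4234/11063) / (1.88/10.06) = -2.0479…
E_cross < 0 ⇒ the goods are complements.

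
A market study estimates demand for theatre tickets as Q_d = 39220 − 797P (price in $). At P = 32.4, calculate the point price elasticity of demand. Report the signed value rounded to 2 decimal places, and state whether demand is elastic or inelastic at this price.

dQ_d/dP = −797. At P = 32.4, Q_d = 39220 − 797(32.4) = 13397.2.
Ed = (dQ_d/dP)·(P/Q_d) = −797 × (32.4/13397.2) = -1.9274…
|Ed| = 1.93 > 1, so demand is elastic.

-1.93; elastic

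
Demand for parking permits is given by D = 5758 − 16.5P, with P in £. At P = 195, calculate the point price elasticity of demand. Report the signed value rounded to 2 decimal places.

-1.27

dD/dP = −16.5. At P = 195, D = 5758 − 16.5(195) = 2540.5.
Ed = (dD/dP)·(P/D) = −16.5 × (195/2540.5) = -1.2664…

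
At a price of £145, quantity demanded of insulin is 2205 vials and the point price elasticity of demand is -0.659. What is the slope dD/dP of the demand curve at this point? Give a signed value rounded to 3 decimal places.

Ed = (dD/dP)·(P/D) ⇒ dD/dP = Ed·D/P = (-0.659)·2205/145 = -10.02134…

-10.021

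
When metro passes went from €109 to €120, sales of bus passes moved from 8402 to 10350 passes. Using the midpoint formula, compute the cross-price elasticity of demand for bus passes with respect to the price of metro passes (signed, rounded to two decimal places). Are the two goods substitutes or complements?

2.16; substitutes

%ΔQ_{bus passes} = (10350 − 8402)/avg = 1948/9376 = 0.207764…
%ΔP_{metro passes} = (120 − 109)/avg = 11/114.5 = 0.096069…
E_cross = (1948/9376) / (11/114.5) = 2.1626…
E_cross > 0 ⇒ the goods are substitutes.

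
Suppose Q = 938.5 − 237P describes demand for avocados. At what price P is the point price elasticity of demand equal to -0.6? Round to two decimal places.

Ed = −237P/(938.5 − 237P). Set this equal to -0.6:
237P = 0.6·(938.5 − 237P) ⇒ 237P(1 + 0.6) = 0.6·938.5
P = 0.6·938.5 / (237·1.6) = 1.4849…

1.48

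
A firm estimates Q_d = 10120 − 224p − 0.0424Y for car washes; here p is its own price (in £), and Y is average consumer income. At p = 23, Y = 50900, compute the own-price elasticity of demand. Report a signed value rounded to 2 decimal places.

-1.83

At the given values, Q_d = 10120 − 224(23) − 0.0424(50900) = 2809.84.
∂Q_d/∂p = −224.
E = (-224) × (23/2809.84) = -1.8335…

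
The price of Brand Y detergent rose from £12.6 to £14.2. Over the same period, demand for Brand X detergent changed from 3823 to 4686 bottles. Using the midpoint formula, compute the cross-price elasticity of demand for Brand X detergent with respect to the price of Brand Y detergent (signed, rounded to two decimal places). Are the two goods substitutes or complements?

1.70; substitutes

%ΔQ_{Brand X detergent} = (4686 − 3823)/avg = 863/4254.5 = 0.202844…
%ΔP_{Brand Y detergent} = (14.2 − 12.6)/avg = 1.6/13.4 = 0.119402…
E_cross = (863/4254.5) / (1.6/13.4) = 1.6988…
E_cross > 0 ⇒ the goods are substitutes.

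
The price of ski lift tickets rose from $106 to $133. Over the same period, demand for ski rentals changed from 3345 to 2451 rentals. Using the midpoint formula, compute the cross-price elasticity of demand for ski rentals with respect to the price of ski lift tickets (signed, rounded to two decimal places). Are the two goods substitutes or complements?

%ΔQ_{ski rentals} = (2451 − 3345)/avg = -894/2898 = -0.308488…
%ΔP_{ski lift tickets} = (133 − 106)/avg = 27/119.5 = 0.225941…
E_cross = (-894/2898) / (27/119.5) = -1.3653…
E_cross < 0 ⇒ the goods are complements.

-1.37; complements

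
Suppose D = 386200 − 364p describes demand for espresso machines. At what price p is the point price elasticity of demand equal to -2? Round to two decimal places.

707.33

Ed = −364p/(386200 − 364p). Set this equal to -2:
364p = 2·(386200 − 364p) ⇒ 364p(1 + 2) = 2·386200
p = 2·386200 / (364·3) = 707.3260…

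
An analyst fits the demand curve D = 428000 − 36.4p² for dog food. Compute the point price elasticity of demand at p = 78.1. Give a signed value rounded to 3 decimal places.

-2.156

dD/dp = −2·36.4·p = -5685.68. At p = 78.1, D = 205974.196.
Ed = (dD/dp)·(p/D) = (-5685.68) × (78.1/205974.196) = -2.15586…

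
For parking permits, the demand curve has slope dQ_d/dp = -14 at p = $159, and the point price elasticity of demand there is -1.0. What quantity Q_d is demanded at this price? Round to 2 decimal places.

2226.00

Ed = (dQ_d/dp)·(p/Q_d) ⇒ Q_d = (dQ_d/dp)·p/Ed = (-14)·159/(-1.0) = 2226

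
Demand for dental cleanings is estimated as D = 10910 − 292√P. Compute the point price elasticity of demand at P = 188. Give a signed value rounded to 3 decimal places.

dD/dP = −292/(2√P) = -10.6481. At P = 188, D = 6906.3.
Ed = (dD/dP)·(P/D) = (-10.6481) × (188/6906.3) = -0.28985…

-0.290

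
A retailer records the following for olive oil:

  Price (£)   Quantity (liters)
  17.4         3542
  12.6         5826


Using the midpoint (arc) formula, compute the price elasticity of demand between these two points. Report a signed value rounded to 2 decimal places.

-1.52

%ΔQ = (5826 − 3542) / [(3542 + 5826)/2] = 2284/4684 = 0.487617…
%ΔP = (12.6 − 17.4) / [(17.4 + 12.6)/2] = -4.8/15 = -0.32
Arc Ed = %ΔQ / %ΔP = (2284/4684) / (-4.8/15) = -1.5238…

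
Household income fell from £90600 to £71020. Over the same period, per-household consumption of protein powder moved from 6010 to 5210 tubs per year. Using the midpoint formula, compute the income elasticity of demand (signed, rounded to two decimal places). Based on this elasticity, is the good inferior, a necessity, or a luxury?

%ΔQ = (5210 − 6010)/[( 6010 + 5210)/2] = -800/5610 = -0.142602…
%ΔIncome = (71020 − 90600)/[( 90600 + 71020)/2] = -19580/80810 = -0.242296…
E_income = (-800/5610) / (-19580/80810) = 0.5885…
0 < E_income < 1 ⇒ normal good, necessity.

0.59; necessity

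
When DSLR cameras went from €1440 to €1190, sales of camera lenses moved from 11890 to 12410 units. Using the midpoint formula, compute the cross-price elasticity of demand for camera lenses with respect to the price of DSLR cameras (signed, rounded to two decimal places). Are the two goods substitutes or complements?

%ΔQ_{camera lenses} = (12410 − 11890)/avg = 520/12150 = 0.042798…
%ΔP_{DSLR cameras} = (1190 − 1440)/avg = -250/1315 = -0.190114…
E_cross = (520/12150) / (-250/1315) = -0.2251…
E_cross < 0 ⇒ the goods are complements.

-0.23; complements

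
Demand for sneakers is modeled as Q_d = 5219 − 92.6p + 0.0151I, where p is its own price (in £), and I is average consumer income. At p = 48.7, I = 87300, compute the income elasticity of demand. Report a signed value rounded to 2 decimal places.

At the given values, Q_d = 5219 − 92.6(48.7) + 0.0151(87300) = 2027.61.
∂Q_d/∂I = 0.0151.
E = (0.0151) × (87300/2027.61) = 0.6501…

0.65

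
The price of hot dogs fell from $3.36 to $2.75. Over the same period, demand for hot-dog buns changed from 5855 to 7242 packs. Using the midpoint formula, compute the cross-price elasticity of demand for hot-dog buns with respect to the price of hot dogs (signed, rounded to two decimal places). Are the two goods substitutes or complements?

%ΔQ_{hot-dog buns} = (7242 − 5855)/avg = 1387/6548.5 = 0.211804…
%ΔP_{hot dogs} = (2.75 − 3.36)/avg = -0.61/3.055 = -0.199672…
E_cross = (1387/6548.5) / (-0.61/3.055) = -1.0607…
E_cross < 0 ⇒ the goods are complements.

-1.06; complements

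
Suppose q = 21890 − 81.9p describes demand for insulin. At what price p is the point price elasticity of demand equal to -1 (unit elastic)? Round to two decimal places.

Ed = −81.9p/(21890 − 81.9p). Set this equal to -1:
81.9p = 1·(21890 − 81.9p) ⇒ 81.9p(1 + 1) = 1·21890
p = 1·21890 / (81.9·2) = 133.6385…

133.64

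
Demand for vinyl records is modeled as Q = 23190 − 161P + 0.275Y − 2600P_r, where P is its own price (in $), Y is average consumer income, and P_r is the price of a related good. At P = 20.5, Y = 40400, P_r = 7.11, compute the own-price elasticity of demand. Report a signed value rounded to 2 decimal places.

-0.26

At the given values, Q = 23190 − 161(20.5) + 0.275(40400) − 2600(7.11) = 12513.5.
∂Q/∂P = −161.
E = (-161) × (20.5/12513.5) = -0.2637…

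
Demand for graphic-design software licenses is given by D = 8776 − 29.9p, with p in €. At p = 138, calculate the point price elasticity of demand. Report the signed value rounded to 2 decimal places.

-0.89

dD/dp = −29.9. At p = 138, D = 8776 − 29.9(138) = 4649.8.
Ed = (dD/dp)·(p/D) = −29.9 × (138/4649.8) = -0.8873…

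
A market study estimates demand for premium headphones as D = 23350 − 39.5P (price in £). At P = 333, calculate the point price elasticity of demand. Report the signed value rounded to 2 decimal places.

-1.29

dD/dP = −39.5. At P = 333, D = 23350 − 39.5(333) = 10196.5.
Ed = (dD/dP)·(P/D) = −39.5 × (333/10196.5) = -1.2900…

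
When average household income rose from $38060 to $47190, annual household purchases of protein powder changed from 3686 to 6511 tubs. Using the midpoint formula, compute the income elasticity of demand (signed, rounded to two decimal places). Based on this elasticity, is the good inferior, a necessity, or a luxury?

2.59; luxury

%ΔQ = (6511 − 3686)/[( 3686 + 6511)/2] = 2825/5098.5 = 0.554084…
%ΔIncome = (47190 − 38060)/[( 38060 + 47190)/2] = 9130/42625 = 0.214193…
E_income = (2825/5098.5) / (9130/42625) = 2.5868…
E_income > 1 ⇒ normal good, luxury.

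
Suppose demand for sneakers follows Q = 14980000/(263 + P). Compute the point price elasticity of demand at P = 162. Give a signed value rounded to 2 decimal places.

dQ/dP = −14980000/(263 + P)² = -82.9343. At P = 162, Q = 35247.1.
Ed = (dQ/dP)·(P/Q) = (-82.9343) × (162/35247.1) = -0.3811…

-0.38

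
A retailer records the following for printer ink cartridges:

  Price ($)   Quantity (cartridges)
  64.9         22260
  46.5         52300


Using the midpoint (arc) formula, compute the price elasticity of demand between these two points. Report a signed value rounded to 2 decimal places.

%ΔQ = (52300 − 22260) / [(22260 + 52300)/2] = 30040/37280 = 0.805793…
%ΔP = (46.5 − 64.9) / [(64.9 + 46.5)/2] = -18.4/55.7 = -0.330341…
Arc Ed = %ΔQ / %ΔP = (30040/37280) / (-18.4/55.7) = -2.4392…

-2.44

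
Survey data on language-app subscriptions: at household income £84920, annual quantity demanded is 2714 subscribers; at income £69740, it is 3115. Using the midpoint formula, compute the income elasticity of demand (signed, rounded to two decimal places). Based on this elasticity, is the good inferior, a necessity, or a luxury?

-0.70; inferior

%ΔQ = (3115 − 2714)/[( 2714 + 3115)/2] = 401/2914.5 = 0.137587…
%ΔIncome = (69740 − 84920)/[( 84920 + 69740)/2] = -15180/77330 = -0.196301…
E_income = (401/2914.5) / (-15180/77330) = -0.7009…
E_income < 0 ⇒ inferior good.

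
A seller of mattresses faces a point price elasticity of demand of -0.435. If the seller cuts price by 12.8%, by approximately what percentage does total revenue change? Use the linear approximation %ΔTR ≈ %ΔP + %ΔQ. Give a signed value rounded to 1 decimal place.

-7.2%

%ΔQ ≈ Ed × %ΔP = (-0.435) × (-12.8%) = +5.5680%
%ΔTR ≈ %ΔP + %ΔQ = (-12.8%) + (+5.5680%) = -7.2320%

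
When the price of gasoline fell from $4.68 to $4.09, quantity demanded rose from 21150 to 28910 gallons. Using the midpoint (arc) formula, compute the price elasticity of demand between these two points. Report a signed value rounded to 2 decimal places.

-2.30

%ΔQ = (28910 − 21150) / [(21150 + 28910)/2] = 7760/25030 = 0.310027…
%ΔP = (4.09 − 4.68) / [(4.68 + 4.09)/2] = -0.59/4.385 = -0.134549…
Arc Ed = %ΔQ / %ΔP = (7760/25030) / (-0.59/4.385) = -2.3041…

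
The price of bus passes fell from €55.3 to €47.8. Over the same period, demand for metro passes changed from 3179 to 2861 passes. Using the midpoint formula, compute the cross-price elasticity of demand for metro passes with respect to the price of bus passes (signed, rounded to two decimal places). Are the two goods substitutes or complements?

0.72; substitutes

%ΔQ_{metro passes} = (2861 − 3179)/avg = -318/3020 = -0.105298…
%ΔP_{bus passes} = (47.8 − 55.3)/avg = -7.5/51.55 = -0.145489…
E_cross = (-318/3020) / (-7.5/51.55) = 0.7237…
E_cross > 0 ⇒ the goods are substitutes.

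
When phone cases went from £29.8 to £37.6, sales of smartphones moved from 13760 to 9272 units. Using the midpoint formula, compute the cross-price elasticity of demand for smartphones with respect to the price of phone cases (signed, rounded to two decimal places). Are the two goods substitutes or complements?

%ΔQ_{smartphones} = (9272 − 13760)/avg = -4488/11516 = -0.389718…
%ΔP_{phone cases} = (37.6 − 29.8)/avg = 7.8/33.7 = 0.231454…
E_cross = (-4488/11516) / (7.8/33.7) = -1.6837…
E_cross < 0 ⇒ the goods are complements.

-1.68; complements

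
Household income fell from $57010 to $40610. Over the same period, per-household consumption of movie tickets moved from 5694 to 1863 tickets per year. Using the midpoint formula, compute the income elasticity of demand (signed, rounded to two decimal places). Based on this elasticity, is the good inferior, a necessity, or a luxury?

%ΔQ = (1863 − 5694)/[( 5694 + 1863)/2] = -3831/3778.5 = -1.013894…
%ΔIncome = (40610 − 57010)/[( 57010 + 40610)/2] = -16400/48810 = -0.335996…
E_income = (-3831/3778.5) / (-16400/48810) = 3.0175…
E_income > 1 ⇒ normal good, luxury.

3.02; luxury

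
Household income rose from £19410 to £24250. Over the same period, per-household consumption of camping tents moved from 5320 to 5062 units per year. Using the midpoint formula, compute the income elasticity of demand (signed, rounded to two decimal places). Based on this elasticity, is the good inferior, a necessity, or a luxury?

%ΔQ = (5062 − 5320)/[( 5320 + 5062)/2] = -258/5191 = -0.049701…
%ΔIncome = (24250 − 19410)/[( 19410 + 24250)/2] = 4840/21830 = 0.221713…
E_income = (-258/5191) / (4840/21830) = -0.2241…
E_income < 0 ⇒ inferior good.

-0.22; inferior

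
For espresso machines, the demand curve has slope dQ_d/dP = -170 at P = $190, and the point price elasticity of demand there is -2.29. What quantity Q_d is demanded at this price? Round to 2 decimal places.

Ed = (dQ_d/dP)·(P/Q_d) ⇒ Q_d = (dQ_d/dP)·P/Ed = (-170)·190/(-2.29) = 14104.8034…

14104.80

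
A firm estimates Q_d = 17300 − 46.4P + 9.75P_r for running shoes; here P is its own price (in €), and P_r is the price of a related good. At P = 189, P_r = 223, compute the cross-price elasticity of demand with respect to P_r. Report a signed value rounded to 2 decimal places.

0.20

At the given values, Q_d = 17300 − 46.4(189) + 9.75(223) = 10704.65.
∂Q_d/∂P_r = 9.75.
E = (9.75) × (223/10704.65) = 0.2031…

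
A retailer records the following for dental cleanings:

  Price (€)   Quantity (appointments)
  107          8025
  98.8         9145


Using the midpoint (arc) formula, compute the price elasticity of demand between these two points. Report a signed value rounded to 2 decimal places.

%ΔQ = (9145 − 8025) / [(8025 + 9145)/2] = 1120/8585 = 0.130460…
%ΔP = (98.8 − 107) / [(107 + 98.8)/2] = -8.2/102.9 = -0.079689…
Arc Ed = %ΔQ / %ΔP = (1120/8585) / (-8.2/102.9) = -1.6371…

-1.64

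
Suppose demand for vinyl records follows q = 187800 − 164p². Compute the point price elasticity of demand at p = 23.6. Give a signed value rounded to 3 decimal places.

-1.894

dq/dp = −2·164·p = -7740.8. At p = 23.6, q = 96458.56.
Ed = (dq/dp)·(p/q) = (-7740.8) × (23.6/96458.56) = -1.89390…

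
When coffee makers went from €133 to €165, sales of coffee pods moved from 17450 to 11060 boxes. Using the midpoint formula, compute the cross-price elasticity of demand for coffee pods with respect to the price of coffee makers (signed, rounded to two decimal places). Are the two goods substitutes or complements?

-2.09; complements

%ΔQ_{coffee pods} = (11060 − 17450)/avg = -6390/14255 = -0.448263…
%ΔP_{coffee makers} = (165 − 133)/avg = 32/149 = 0.214765…
E_cross = (-6390/14255) / (32/149) = -2.0872…
E_cross < 0 ⇒ the goods are complements.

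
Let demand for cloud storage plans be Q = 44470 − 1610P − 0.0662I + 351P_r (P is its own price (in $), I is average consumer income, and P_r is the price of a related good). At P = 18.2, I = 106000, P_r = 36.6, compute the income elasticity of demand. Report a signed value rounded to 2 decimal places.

-0.33

At the given values, Q = 44470 − 1610(18.2) − 0.0662(106000) + 351(36.6) = 20997.4.
∂Q/∂I = -0.0662.
E = (-0.0662) × (106000/20997.4) = -0.3341…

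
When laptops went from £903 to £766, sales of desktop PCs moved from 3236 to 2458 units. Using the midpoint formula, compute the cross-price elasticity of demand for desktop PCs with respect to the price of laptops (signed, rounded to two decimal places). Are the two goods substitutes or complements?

%ΔQ_{desktop PCs} = (2458 − 3236)/avg = -778/2847 = -0.273270…
%ΔP_{laptops} = (766 − 903)/avg = -137/834.5 = -0.164170…
E_cross = (-778/2847) / (-137/834.5) = 1.6645…
E_cross > 0 ⇒ the goods are substitutes.

1.66; substitutes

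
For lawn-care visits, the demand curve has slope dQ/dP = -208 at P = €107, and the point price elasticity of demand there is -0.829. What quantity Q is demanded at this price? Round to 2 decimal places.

26846.80

Ed = (dQ/dP)·(P/Q) ⇒ Q = (dQ/dP)·P/Ed = (-208)·107/(-0.829) = 26846.8033…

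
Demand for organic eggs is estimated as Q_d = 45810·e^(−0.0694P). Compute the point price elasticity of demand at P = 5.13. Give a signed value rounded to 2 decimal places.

-0.36

dQ_d/dP = −0.0694·Q_d = -2226.9. At P = 5.13, Q_d = 32087.9.
Ed = (dQ_d/dP)·(P/Q_d) = (-2226.9) × (5.13/32087.9) = -0.3560…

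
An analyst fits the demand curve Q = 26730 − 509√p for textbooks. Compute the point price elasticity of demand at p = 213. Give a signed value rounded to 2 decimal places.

dQ/dp = −509/(2√p) = -17.4381. At p = 213, Q = 19301.4.
Ed = (dQ/dp)·(p/Q) = (-17.4381) × (213/19301.4) = -0.1924…

-0.19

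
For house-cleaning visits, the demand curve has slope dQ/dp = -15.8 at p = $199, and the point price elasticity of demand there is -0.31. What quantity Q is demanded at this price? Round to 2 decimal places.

10142.58

Ed = (dQ/dp)·(p/Q) ⇒ Q = (dQ/dp)·p/Ed = (-15.8)·199/(-0.31) = 10142.5806…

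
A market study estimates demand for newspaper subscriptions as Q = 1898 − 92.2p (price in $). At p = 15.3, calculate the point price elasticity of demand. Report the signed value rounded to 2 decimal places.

-2.89

dQ/dp = −92.2. At p = 15.3, Q = 1898 − 92.2(15.3) = 487.34.
Ed = (dQ/dp)·(p/Q) = −92.2 × (15.3/487.34) = -2.8946…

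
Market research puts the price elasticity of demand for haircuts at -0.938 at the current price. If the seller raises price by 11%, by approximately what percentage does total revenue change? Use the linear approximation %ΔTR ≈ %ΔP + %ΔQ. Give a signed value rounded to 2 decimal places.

%ΔQ ≈ Ed × %ΔP = (-0.938) × (+11%) = -10.3180%
%ΔTR ≈ %ΔP + %ΔQ = (+11%) + (-10.3180%) = +0.6820%

+0.68%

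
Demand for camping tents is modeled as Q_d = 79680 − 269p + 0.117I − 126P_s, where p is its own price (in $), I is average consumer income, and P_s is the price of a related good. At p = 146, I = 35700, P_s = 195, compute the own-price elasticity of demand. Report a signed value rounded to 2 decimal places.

-1.96

At the given values, Q_d = 79680 − 269(146) + 0.117(35700) − 126(195) = 20012.9.
∂Q_d/∂p = −269.
E = (-269) × (146/20012.9) = -1.9624…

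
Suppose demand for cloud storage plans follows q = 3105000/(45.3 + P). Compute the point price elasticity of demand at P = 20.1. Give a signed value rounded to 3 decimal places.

dq/dP = −3105000/(45.3 + P)² = -725.949. At P = 20.1, q = 47477.1.
Ed = (dq/dP)·(P/q) = (-725.949) × (20.1/47477.1) = -0.30733…

-0.307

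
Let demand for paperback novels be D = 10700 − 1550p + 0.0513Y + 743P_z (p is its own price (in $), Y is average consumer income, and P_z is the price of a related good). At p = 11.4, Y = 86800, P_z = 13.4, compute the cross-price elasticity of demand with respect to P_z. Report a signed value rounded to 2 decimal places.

At the given values, D = 10700 − 1550(11.4) + 0.0513(86800) + 743(13.4) = 7439.04.
∂D/∂P_z = 743.
E = (743) × (13.4/7439.04) = 1.3383…

1.34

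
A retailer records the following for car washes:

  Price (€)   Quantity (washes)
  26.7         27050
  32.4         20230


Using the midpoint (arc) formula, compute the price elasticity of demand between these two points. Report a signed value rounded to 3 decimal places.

-1.496

%ΔQ = (20230 − 27050) / [(27050 + 20230)/2] = -6820/23640 = -0.288494…
%ΔP = (32.4 − 26.7) / [(26.7 + 32.4)/2] = 5.7/29.55 = 0.192893…
Arc Ed = %ΔQ / %ΔP = (-6820/23640) / (5.7/29.55) = -1.49561…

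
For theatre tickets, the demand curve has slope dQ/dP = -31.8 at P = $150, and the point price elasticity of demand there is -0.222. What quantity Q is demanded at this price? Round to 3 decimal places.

Ed = (dQ/dP)·(P/Q) ⇒ Q = (dQ/dP)·P/Ed = (-31.8)·150/(-0.222) = 21486.48648…

21486.486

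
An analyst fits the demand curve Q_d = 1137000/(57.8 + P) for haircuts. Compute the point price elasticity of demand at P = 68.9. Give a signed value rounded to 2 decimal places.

dQ_d/dP = −1137000/(57.8 + P)² = -70.8284. At P = 68.9, Q_d = 8973.95.
Ed = (dQ_d/dP)·(P/Q_d) = (-70.8284) × (68.9/8973.95) = -0.5438…

-0.54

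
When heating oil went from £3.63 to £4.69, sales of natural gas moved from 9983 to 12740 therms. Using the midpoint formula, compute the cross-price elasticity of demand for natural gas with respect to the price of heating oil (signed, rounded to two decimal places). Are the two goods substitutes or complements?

0.95; substitutes

%ΔQ_{natural gas} = (12740 − 9983)/avg = 2757/11361.5 = 0.242661…
%ΔP_{heating oil} = (4.69 − 3.63)/avg = 1.06/4.16 = 0.254807…
E_cross = (2757/11361.5) / (1.06/4.16) = 0.9523…
E_cross > 0 ⇒ the goods are substitutes.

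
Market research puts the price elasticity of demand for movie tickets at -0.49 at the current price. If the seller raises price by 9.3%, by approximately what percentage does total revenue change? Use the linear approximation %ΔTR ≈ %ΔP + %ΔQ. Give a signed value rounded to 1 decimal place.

%ΔQ ≈ Ed × %ΔP = (-0.49) × (+9.3%) = -4.5570%
%ΔTR ≈ %ΔP + %ΔQ = (+9.3%) + (-4.5570%) = +4.7430%

+4.7%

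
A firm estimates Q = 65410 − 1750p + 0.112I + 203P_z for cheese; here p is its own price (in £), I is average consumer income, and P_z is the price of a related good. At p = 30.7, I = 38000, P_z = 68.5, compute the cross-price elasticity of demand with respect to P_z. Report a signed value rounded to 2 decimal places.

0.47

At the given values, Q = 65410 − 1750(30.7) + 0.112(38000) + 203(68.5) = 29846.5.
∂Q/∂P_z = 203.
E = (203) × (68.5/29846.5) = 0.4659…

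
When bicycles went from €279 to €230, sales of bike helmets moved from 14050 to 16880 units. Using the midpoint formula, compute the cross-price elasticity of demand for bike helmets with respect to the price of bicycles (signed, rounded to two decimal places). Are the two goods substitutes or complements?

-0.95; complements

%ΔQ_{bike helmets} = (16880 − 14050)/avg = 2830/15465 = 0.182993…
%ΔP_{bicycles} = (230 − 279)/avg = -49/254.5 = -0.192534…
E_cross = (2830/15465) / (-49/254.5) = -0.9504…
E_cross < 0 ⇒ the goods are complements.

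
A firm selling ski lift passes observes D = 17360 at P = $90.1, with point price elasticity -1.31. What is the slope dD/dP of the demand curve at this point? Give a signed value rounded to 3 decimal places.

Ed = (dD/dP)·(P/D) ⇒ dD/dP = Ed·D/P = (-1.31)·17360/90.1 = -252.40399…

-252.404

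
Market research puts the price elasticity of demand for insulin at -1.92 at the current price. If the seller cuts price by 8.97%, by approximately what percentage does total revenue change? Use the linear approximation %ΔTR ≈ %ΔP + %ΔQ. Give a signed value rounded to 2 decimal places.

+8.25%

%ΔQ ≈ Ed × %ΔP = (-1.92) × (-8.97%) = +17.2224%
%ΔTR ≈ %ΔP + %ΔQ = (-8.97%) + (+17.2224%) = +8.2524%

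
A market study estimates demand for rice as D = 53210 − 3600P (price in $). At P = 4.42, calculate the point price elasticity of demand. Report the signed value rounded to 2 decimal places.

dD/dP = −3600. At P = 4.42, D = 53210 − 3600(4.42) = 37298.
Ed = (dD/dP)·(P/D) = −3600 × (4.42/37298) = -0.4266…

-0.43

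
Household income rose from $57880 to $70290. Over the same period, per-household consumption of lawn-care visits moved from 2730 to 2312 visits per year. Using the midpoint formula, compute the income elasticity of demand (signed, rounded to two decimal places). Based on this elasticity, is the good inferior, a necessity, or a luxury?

%ΔQ = (2312 − 2730)/[( 2730 + 2312)/2] = -418/2521 = -0.165807…
%ΔIncome = (70290 − 57880)/[( 57880 + 70290)/2] = 12410/64085 = 0.193649…
E_income = (-418/2521) / (12410/64085) = -0.8562…
E_income < 0 ⇒ inferior good.

-0.86; inferior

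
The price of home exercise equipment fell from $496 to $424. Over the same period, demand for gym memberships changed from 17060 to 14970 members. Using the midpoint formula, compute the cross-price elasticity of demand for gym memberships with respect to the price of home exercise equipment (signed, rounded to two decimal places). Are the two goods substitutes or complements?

0.83; substitutes

%ΔQ_{gym memberships} = (14970 − 17060)/avg = -2090/16015 = -0.130502…
%ΔP_{home exercise equipment} = (424 − 496)/avg = -72/460 = -0.156521…
E_cross = (-2090/16015) / (-72/460) = 0.8337…
E_cross > 0 ⇒ the goods are substitutes.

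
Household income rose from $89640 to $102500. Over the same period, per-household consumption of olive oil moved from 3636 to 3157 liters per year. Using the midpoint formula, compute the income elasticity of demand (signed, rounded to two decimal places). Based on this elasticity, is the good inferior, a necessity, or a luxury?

-1.05; inferior

%ΔQ = (3157 − 3636)/[( 3636 + 3157)/2] = -479/3396.5 = -0.141027…
%ΔIncome = (102500 − 89640)/[( 89640 + 102500)/2] = 12860/96070 = 0.133860…
E_income = (-479/3396.5) / (12860/96070) = -1.0535…
E_income < 0 ⇒ inferior good.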